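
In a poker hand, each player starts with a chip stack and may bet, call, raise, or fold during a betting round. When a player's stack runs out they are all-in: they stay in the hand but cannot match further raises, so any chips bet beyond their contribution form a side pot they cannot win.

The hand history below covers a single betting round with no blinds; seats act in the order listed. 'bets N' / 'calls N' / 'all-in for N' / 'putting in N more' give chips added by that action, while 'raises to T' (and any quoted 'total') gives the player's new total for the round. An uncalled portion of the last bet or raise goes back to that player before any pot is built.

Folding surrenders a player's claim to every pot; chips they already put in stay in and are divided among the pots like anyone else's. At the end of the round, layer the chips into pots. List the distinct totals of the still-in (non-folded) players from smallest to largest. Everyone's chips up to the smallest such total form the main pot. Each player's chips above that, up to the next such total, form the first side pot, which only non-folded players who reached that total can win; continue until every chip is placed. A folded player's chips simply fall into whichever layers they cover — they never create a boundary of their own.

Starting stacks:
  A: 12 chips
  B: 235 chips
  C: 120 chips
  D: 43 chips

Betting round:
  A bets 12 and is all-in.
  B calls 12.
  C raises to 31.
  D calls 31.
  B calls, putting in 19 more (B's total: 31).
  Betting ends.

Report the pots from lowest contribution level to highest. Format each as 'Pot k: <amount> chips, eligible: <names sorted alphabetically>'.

Pot 1: 48 chips, eligible: A, B, C, D
Pot 2: 57 chips, eligible: B, C, D

Derivation:
Contributions: A=12, B=31, C=31, D=31
Pot levels (distinct totals of non-folded players): 12, 31
Layer 1-12: 12 each from A, B, C, D = 12*4 = 48 chips; eligible A, B, C, D
Layer 13-31: 19 each from B, C, D = 19*3 = 57 chips; eligible B, C, D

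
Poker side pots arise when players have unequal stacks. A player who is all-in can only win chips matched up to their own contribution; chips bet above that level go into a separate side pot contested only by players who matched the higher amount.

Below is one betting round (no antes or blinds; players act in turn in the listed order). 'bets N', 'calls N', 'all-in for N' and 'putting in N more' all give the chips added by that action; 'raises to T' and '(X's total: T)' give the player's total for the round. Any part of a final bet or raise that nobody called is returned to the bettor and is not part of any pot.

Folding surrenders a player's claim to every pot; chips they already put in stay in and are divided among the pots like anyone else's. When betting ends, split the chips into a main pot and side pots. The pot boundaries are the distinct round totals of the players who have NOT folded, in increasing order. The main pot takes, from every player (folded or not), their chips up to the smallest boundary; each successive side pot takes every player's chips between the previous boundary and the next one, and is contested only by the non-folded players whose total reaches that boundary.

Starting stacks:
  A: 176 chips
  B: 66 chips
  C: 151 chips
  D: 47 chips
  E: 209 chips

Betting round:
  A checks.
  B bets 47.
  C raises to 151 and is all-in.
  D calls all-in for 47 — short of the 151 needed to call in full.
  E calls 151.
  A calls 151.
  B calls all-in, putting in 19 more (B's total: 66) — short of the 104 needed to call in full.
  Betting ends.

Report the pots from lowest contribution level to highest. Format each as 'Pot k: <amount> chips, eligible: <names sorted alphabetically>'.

Pot 1: 235 chips, eligible: A, B, C, D, E
Pot 2: 76 chips, eligible: A, B, C, E
Pot 3: 255 chips, eligible: A, C, E

Derivation:
Contributions: A=151, B=66, C=151, D=47, E=151
Pot levels (distinct totals of non-folded players): 47, 66, 151
Layer 1-47: 47 each from A, B, C, D, E = 47*5 = 235 chips; eligible A, B, C, D, E
Layer 48-66: 19 each from A, B, C, E = 19*4 = 76 chips; eligible A, B, C, E
Layer 67-151: 85 each from A, C, E = 85*3 = 255 chips; eligible A, C, E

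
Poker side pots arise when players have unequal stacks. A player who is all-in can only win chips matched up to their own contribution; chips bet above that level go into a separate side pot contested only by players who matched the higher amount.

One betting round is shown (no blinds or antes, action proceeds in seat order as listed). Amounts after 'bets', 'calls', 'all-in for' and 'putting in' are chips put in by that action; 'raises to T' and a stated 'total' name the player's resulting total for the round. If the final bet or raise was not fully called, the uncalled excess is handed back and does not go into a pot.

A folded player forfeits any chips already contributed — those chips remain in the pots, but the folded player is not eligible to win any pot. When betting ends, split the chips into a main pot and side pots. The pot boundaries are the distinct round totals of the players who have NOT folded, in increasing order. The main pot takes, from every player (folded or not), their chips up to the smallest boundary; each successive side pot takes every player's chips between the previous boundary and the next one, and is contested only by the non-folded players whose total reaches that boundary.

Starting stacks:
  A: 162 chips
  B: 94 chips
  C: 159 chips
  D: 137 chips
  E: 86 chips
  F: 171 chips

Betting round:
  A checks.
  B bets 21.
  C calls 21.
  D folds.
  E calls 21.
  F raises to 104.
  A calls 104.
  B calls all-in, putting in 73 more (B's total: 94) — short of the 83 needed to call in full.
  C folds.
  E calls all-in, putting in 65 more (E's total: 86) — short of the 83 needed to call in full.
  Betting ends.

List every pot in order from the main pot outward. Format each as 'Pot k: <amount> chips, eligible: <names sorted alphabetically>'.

Contributions: A=104, B=94, C=21, E=86, F=104
Folded: C, D
Pot levels (distinct totals of non-folded players): 86, 94, 104
Layer 1-86: A 86 + B 86 + C 21 + E 86 + F 86 = 365 chips; eligible A, B, E, F
Layer 87-94: 8 each from A, B, F = 8*3 = 24 chips; eligible A, B, F
Layer 95-104: 10 each from A, F = 10*2 = 20 chips; eligible A, F

Pot 1: 365 chips, eligible: A, B, E, F
Pot 2: 24 chips, eligible: A, B, F
Pot 3: 20 chips, eligible: A, F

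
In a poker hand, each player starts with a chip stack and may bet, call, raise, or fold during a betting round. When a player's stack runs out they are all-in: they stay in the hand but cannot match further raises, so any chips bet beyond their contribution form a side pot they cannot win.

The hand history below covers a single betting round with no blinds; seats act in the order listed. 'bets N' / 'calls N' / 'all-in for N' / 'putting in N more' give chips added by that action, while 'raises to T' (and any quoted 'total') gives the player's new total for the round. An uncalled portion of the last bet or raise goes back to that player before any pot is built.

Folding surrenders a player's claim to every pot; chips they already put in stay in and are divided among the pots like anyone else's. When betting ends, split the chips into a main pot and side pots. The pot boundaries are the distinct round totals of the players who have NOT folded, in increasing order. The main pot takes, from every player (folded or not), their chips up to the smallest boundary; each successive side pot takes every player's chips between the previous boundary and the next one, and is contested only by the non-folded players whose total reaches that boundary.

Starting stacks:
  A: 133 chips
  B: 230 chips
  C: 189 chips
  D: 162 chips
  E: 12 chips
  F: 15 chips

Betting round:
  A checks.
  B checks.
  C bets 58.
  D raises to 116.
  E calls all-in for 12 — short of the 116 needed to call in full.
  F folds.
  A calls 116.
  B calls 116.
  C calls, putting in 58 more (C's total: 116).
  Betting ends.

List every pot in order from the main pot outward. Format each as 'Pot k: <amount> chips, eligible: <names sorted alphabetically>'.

Contributions: A=116, B=116, C=116, D=116, E=12
Folded: F
Pot levels (distinct totals of non-folded players): 12, 116
Layer 1-12: 12 each from A, B, C, D, E = 12*5 = 60 chips; eligible A, B, C, D, E
Layer 13-116: 104 each from A, B, C, D = 104*4 = 416 chips; eligible A, B, C, D

Pot 1: 60 chips, eligible: A, B, C, D, E
Pot 2: 416 chips, eligible: A, B, C, D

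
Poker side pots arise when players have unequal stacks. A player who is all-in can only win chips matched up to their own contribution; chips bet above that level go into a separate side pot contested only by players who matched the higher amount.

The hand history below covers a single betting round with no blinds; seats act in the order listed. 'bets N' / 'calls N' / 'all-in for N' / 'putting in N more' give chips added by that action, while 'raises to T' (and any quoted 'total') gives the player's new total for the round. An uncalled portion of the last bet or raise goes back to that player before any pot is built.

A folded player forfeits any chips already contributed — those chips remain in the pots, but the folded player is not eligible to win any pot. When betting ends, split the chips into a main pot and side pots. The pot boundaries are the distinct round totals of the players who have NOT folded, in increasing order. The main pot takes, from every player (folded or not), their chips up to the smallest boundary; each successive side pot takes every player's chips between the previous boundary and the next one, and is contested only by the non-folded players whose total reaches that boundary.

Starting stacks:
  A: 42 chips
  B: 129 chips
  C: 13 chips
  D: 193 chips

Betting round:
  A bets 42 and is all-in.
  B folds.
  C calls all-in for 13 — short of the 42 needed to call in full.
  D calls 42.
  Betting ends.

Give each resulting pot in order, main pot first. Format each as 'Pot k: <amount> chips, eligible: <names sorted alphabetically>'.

Pot 1: 39 chips, eligible: A, C, D
Pot 2: 58 chips, eligible: A, D

Derivation:
Contributions: A=42, C=13, D=42
Folded: B
Pot levels (distinct totals of non-folded players): 13, 42
Layer 1-13: 13 each from A, C, D = 13*3 = 39 chips; eligible A, C, D
Layer 14-42: 29 each from A, D = 29*2 = 58 chips; eligible A, D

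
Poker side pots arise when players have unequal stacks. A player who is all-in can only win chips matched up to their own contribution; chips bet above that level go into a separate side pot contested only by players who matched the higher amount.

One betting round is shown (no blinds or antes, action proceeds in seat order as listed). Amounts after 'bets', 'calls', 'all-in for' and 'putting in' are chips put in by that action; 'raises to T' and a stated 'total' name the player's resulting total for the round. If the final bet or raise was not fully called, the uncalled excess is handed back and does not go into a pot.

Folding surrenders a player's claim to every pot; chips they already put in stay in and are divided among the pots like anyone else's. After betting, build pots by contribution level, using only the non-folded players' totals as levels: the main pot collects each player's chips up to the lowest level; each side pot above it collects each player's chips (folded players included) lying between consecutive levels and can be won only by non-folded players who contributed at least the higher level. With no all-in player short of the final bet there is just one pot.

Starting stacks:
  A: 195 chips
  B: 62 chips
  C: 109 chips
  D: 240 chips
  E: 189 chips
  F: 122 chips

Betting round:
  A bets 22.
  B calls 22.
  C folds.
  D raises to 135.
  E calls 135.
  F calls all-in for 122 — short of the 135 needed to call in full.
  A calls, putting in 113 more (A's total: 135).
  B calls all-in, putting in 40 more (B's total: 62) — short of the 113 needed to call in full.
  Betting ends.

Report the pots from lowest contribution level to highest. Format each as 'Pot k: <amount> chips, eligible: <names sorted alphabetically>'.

Contributions: A=135, B=62, D=135, E=135, F=122
Folded: C
Pot levels (distinct totals of non-folded players): 62, 122, 135
Layer 1-62: 62 each from A, B, D, E, F = 62*5 = 310 chips; eligible A, B, D, E, F
Layer 63-122: 60 each from A, D, E, F = 60*4 = 240 chips; eligible A, D, E, F
Layer 123-135: 13 each from A, D, E = 13*3 = 39 chips; eligible A, D, E

Pot 1: 310 chips, eligible: A, B, D, E, F
Pot 2: 240 chips, eligible: A, D, E, F
Pot 3: 39 chips, eligible: A, D, E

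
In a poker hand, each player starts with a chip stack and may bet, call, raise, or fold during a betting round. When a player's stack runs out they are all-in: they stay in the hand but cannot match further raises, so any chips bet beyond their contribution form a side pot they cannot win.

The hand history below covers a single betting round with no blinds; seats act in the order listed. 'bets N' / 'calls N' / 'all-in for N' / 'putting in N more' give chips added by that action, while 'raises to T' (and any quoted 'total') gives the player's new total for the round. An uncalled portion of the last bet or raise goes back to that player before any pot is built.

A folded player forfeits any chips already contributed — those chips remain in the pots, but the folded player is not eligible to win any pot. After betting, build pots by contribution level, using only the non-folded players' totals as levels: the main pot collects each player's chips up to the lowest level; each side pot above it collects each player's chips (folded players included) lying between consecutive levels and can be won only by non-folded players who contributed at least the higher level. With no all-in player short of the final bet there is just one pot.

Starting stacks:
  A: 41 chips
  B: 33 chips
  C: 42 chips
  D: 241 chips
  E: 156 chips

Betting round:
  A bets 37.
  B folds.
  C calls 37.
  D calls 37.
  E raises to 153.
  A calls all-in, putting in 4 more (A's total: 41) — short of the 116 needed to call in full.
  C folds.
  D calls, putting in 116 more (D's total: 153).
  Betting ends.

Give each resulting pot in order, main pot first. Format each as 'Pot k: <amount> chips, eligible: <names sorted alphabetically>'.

Pot 1: 160 chips, eligible: A, D, E
Pot 2: 224 chips, eligible: D, E

Derivation:
Contributions: A=41, C=37, D=153, E=153
Folded: B, C
Pot levels (distinct totals of non-folded players): 41, 153
Layer 1-41: A 41 + C 37 + D 41 + E 41 = 160 chips; eligible A, D, E
Layer 42-153: 112 each from D, E = 112*2 = 224 chips; eligible D, E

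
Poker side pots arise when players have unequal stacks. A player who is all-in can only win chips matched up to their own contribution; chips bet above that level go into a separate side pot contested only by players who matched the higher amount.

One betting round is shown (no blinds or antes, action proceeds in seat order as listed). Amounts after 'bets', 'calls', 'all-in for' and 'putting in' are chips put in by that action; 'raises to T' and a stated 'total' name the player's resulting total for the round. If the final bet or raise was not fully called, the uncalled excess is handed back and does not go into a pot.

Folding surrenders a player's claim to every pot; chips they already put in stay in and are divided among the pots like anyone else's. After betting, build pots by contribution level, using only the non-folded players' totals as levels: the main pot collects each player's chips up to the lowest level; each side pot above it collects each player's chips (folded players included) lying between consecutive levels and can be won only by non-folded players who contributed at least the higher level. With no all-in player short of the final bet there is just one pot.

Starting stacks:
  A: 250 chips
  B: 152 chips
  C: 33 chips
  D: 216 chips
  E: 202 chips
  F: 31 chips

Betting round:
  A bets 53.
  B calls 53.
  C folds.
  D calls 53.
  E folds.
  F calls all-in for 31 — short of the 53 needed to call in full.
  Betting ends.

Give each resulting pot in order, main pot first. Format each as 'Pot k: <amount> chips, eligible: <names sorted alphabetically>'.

Pot 1: 124 chips, eligible: A, B, D, F
Pot 2: 66 chips, eligible: A, B, D

Derivation:
Contributions: A=53, B=53, D=53, F=31
Folded: C, E
Pot levels (distinct totals of non-folded players): 31, 53
Layer 1-31: 31 each from A, B, D, F = 31*4 = 124 chips; eligible A, B, D, F
Layer 32-53: 22 each from A, B, D = 22*3 = 66 chips; eligible A, B, D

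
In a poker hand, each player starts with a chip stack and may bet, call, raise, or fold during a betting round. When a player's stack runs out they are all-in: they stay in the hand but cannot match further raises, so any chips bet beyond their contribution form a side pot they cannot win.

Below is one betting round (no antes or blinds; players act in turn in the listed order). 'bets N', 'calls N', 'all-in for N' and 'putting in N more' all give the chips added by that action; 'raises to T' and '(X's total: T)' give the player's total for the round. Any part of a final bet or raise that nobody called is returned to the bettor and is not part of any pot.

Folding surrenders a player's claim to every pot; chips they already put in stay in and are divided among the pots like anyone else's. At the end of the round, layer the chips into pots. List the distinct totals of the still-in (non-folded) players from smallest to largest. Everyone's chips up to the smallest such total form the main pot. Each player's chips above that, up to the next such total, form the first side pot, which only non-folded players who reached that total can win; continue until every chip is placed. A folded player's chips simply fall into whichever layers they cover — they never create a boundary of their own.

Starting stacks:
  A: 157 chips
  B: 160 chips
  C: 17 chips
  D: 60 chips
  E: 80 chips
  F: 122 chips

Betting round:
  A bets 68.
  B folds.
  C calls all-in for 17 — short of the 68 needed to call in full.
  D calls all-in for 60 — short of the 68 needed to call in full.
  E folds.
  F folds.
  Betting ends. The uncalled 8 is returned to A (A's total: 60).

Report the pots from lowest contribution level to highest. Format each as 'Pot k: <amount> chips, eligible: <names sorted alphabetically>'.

Pot 1: 51 chips, eligible: A, C, D
Pot 2: 86 chips, eligible: A, D

Derivation:
Contributions (after 8 returned to A): A=60, C=17, D=60
Folded: B, E, F
Pot levels (distinct totals of non-folded players): 17, 60
Layer 1-17: 17 each from A, C, D = 17*3 = 51 chips; eligible A, C, D
Layer 18-60: 43 each from A, D = 43*2 = 86 chips; eligible A, D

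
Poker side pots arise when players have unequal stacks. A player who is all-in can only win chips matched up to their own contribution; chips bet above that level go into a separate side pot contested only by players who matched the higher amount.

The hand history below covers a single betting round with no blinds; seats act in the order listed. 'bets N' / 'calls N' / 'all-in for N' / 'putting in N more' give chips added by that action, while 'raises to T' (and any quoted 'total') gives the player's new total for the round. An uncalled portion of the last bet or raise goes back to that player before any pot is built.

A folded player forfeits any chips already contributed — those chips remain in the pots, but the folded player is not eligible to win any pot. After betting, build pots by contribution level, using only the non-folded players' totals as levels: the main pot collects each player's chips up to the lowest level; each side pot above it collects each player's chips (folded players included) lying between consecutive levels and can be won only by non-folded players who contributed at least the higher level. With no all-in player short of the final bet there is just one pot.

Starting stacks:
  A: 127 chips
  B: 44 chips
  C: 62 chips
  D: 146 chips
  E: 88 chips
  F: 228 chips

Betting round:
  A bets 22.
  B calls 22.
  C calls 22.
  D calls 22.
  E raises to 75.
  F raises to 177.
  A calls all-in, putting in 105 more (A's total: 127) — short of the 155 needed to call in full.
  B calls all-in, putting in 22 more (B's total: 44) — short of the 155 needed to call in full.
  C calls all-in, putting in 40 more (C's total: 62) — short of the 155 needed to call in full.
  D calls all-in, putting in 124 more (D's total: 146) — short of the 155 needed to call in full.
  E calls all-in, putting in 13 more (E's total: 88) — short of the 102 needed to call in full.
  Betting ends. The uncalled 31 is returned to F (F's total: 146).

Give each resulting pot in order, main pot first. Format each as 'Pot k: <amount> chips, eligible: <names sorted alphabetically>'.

Contributions (after 31 returned to F): A=127, B=44, C=62, D=146, E=88, F=146
Pot levels (distinct totals of non-folded players): 44, 62, 88, 127, 146
Layer 1-44: 44 each from A, B, C, D, E, F = 44*6 = 264 chips; eligible A, B, C, D, E, F
Layer 45-62: 18 each from A, C, D, E, F = 18*5 = 90 chips; eligible A, C, D, E, F
Layer 63-88: 26 each from A, D, E, F = 26*4 = 104 chips; eligible A, D, E, F
Layer 89-127: 39 each from A, D, F = 39*3 = 117 chips; eligible A, D, F
Layer 128-146: 19 each from D, F = 19*2 = 38 chips; eligible D, F

Pot 1: 264 chips, eligible: A, B, C, D, E, F
Pot 2: 90 chips, eligible: A, C, D, E, F
Pot 3: 104 chips, eligible: A, D, E, F
Pot 4: 117 chips, eligible: A, D, F
Pot 5: 38 chips, eligible: D, F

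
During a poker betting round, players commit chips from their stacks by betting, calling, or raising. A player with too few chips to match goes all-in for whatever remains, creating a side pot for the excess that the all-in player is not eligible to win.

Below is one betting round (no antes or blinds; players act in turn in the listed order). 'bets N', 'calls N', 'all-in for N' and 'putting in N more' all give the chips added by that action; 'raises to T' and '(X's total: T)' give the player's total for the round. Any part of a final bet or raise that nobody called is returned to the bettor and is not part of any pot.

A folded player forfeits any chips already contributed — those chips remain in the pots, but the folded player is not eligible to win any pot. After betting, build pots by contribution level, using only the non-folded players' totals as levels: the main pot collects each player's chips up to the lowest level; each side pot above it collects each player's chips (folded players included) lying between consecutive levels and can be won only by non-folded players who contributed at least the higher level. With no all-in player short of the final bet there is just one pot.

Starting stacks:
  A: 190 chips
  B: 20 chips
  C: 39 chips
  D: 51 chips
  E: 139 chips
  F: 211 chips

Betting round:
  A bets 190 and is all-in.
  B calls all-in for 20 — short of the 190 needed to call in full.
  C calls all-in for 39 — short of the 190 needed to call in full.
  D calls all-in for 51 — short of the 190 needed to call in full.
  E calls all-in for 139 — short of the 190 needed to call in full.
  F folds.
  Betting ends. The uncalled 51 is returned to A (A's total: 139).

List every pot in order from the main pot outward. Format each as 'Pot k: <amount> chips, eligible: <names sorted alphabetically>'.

Contributions (after 51 returned to A): A=139, B=20, C=39, D=51, E=139
Folded: F
Pot levels (distinct totals of non-folded players): 20, 39, 51, 139
Layer 1-20: 20 each from A, B, C, D, E = 20*5 = 100 chips; eligible A, B, C, D, E
Layer 21-39: 19 each from A, C, D, E = 19*4 = 76 chips; eligible A, C, D, E
Layer 40-51: 12 each from A, D, E = 12*3 = 36 chips; eligible A, D, E
Layer 52-139: 88 each from A, E = 88*2 = 176 chips; eligible A, E

Pot 1: 100 chips, eligible: A, B, C, D, E
Pot 2: 76 chips, eligible: A, C, D, E
Pot 3: 36 chips, eligible: A, D, E
Pot 4: 176 chips, eligible: A, E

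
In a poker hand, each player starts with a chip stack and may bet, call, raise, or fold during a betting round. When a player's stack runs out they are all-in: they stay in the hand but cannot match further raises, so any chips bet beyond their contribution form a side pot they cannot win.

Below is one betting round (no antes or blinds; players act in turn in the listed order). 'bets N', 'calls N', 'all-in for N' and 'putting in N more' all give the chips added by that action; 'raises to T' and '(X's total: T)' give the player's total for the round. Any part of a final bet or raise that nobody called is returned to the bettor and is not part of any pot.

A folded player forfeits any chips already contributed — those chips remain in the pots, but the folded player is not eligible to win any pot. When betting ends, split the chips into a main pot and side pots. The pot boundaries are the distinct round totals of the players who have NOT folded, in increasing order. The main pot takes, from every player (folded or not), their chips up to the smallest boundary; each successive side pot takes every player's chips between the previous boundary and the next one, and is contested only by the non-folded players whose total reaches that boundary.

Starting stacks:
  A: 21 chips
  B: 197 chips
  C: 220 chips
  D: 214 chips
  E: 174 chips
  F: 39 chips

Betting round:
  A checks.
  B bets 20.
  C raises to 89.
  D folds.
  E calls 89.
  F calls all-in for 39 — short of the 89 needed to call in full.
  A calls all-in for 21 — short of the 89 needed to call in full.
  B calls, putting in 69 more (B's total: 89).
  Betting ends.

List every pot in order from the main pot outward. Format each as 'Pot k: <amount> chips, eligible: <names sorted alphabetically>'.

Contributions: A=21, B=89, C=89, E=89, F=39
Folded: D
Pot levels (distinct totals of non-folded players): 21, 39, 89
Layer 1-21: 21 each from A, B, C, E, F = 21*5 = 105 chips; eligible A, B, C, E, F
Layer 22-39: 18 each from B, C, E, F = 18*4 = 72 chips; eligible B, C, E, F
Layer 40-89: 50 each from B, C, E = 50*3 = 150 chips; eligible B, C, E

Pot 1: 105 chips, eligible: A, B, C, E, F
Pot 2: 72 chips, eligible: B, C, E, F
Pot 3: 150 chips, eligible: B, C, E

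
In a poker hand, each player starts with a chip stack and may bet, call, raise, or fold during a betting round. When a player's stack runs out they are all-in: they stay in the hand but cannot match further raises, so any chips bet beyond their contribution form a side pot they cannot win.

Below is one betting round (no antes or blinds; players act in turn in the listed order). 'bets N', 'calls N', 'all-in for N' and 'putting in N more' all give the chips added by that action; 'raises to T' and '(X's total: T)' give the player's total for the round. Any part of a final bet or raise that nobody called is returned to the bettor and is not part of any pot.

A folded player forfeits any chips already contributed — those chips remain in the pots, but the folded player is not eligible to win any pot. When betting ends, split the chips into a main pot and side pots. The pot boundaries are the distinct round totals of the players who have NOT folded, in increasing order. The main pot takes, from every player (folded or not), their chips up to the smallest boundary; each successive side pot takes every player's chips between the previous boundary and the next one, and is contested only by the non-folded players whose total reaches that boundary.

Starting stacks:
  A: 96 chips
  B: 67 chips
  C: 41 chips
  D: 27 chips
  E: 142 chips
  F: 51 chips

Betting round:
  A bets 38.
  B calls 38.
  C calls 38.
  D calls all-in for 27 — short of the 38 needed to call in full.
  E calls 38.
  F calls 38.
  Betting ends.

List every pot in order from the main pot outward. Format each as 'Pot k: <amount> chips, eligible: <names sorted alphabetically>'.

Contributions: A=38, B=38, C=38, D=27, E=38, F=38
Pot levels (distinct totals of non-folded players): 27, 38
Layer 1-27: 27 each from A, B, C, D, E, F = 27*6 = 162 chips; eligible A, B, C, D, E, F
Layer 28-38: 11 each from A, B, C, E, F = 11*5 = 55 chips; eligible A, B, C, E, F

Pot 1: 162 chips, eligible: A, B, C, D, E, F
Pot 2: 55 chips, eligible: A, B, C, E, F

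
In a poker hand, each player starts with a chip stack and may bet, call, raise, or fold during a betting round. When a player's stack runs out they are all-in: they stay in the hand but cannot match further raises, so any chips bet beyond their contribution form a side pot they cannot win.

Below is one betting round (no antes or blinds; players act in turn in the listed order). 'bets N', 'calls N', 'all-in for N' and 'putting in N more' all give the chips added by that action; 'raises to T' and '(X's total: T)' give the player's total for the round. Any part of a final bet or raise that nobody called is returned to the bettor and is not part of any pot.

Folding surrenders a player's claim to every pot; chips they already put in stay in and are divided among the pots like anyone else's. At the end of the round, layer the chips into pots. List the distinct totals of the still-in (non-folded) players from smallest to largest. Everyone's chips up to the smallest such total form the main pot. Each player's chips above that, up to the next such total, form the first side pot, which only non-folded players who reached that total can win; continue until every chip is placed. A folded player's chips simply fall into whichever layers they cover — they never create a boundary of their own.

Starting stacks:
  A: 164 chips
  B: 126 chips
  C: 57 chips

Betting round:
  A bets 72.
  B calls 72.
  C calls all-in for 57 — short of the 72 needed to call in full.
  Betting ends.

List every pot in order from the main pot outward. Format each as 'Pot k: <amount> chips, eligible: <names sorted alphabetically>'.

Pot 1: 171 chips, eligible: A, B, C
Pot 2: 30 chips, eligible: A, B

Derivation:
Contributions: A=72, B=72, C=57
Pot levels (distinct totals of non-folded players): 57, 72
Layer 1-57: 57 each from A, B, C = 57*3 = 171 chips; eligible A, B, C
Layer 58-72: 15 each from A, B = 15*2 = 30 chips; eligible A, B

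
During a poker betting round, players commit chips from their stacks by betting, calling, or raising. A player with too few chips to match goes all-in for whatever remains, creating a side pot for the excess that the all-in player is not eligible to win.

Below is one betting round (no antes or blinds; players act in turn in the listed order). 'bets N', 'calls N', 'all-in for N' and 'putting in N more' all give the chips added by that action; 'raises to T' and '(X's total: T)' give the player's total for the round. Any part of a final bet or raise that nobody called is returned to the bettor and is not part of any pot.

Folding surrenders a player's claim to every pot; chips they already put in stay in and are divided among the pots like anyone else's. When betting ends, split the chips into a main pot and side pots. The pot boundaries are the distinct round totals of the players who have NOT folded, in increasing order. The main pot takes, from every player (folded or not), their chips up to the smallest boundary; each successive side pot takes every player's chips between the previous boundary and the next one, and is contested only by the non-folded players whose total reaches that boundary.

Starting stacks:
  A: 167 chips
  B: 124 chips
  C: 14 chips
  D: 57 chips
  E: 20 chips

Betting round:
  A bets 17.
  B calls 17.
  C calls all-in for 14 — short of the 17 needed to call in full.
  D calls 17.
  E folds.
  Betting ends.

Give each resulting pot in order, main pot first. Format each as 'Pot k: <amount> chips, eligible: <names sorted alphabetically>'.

Contributions: A=17, B=17, C=14, D=17
Folded: E
Pot levels (distinct totals of non-folded players): 14, 17
Layer 1-14: 14 each from A, B, C, D = 14*4 = 56 chips; eligible A, B, C, D
Layer 15-17: 3 each from A, B, D = 3*3 = 9 chips; eligible A, B, D

Pot 1: 56 chips, eligible: A, B, C, D
Pot 2: 9 chips, eligible: A, B, D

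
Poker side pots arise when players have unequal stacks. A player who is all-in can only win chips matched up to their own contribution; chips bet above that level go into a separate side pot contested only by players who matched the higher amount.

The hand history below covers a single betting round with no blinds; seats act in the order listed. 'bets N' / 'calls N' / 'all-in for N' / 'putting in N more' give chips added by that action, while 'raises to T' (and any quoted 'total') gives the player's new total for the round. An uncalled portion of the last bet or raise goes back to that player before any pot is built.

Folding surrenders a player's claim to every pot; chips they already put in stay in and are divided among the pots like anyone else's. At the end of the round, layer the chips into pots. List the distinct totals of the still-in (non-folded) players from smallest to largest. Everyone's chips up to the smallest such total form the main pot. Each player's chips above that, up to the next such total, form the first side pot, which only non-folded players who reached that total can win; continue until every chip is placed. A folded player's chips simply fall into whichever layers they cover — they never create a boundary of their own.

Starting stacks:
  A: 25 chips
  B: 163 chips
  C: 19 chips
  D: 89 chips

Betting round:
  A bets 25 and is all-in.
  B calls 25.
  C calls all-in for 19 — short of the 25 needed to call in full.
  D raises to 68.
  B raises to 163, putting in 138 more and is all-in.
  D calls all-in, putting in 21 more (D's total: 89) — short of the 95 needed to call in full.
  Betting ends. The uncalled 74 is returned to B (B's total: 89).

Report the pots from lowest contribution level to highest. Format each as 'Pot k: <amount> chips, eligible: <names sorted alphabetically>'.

Pot 1: 76 chips, eligible: A, B, C, D
Pot 2: 18 chips, eligible: A, B, D
Pot 3: 128 chips, eligible: B, D

Derivation:
Contributions (after 74 returned to B): A=25, B=89, C=19, D=89
Pot levels (distinct totals of non-folded players): 19, 25, 89
Layer 1-19: 19 each from A, B, C, D = 19*4 = 76 chips; eligible A, B, C, D
Layer 20-25: 6 each from A, B, D = 6*3 = 18 chips; eligible A, B, D
Layer 26-89: 64 each from B, D = 64*2 = 128 chips; eligible B, D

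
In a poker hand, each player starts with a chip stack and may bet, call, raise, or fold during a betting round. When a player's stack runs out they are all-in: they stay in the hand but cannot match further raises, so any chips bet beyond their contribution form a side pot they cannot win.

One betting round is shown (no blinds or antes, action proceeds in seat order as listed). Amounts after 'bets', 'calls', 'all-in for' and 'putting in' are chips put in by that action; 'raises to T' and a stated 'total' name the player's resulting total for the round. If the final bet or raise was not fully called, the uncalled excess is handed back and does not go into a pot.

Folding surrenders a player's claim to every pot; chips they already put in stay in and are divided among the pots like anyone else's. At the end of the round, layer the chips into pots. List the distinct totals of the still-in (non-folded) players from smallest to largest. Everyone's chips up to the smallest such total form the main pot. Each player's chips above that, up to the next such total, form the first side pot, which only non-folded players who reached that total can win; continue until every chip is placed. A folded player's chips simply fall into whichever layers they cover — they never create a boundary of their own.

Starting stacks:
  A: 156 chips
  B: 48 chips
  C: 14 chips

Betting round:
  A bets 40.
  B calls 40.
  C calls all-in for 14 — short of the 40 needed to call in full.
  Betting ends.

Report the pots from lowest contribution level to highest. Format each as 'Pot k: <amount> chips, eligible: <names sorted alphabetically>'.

Contributions: A=40, B=40, C=14
Pot levels (distinct totals of non-folded players): 14, 40
Layer 1-14: 14 each from A, B, C = 14*3 = 42 chips; eligible A, B, C
Layer 15-40: 26 each from A, B = 26*2 = 52 chips; eligible A, B

Pot 1: 42 chips, eligible: A, B, C
Pot 2: 52 chips, eligible: A, B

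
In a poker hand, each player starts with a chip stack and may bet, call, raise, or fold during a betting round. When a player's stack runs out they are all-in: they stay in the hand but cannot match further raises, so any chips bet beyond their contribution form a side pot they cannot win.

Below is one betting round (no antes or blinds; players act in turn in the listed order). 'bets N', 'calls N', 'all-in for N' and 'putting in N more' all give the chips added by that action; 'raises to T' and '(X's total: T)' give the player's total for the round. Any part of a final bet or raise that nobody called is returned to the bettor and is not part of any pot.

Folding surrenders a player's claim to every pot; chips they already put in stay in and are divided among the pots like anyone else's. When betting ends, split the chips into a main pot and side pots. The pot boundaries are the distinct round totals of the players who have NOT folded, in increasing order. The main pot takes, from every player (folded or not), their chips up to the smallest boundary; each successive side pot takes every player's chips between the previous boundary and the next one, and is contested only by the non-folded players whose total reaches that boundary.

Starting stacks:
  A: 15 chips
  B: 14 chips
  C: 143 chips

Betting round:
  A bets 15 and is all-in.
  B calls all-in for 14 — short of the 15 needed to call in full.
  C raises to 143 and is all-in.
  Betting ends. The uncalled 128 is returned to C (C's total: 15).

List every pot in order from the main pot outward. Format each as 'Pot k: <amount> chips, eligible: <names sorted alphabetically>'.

Contributions (after 128 returned to C): A=15, B=14, C=15
Pot levels (distinct totals of non-folded players): 14, 15
Layer 1-14: 14 each from A, B, C = 14*3 = 42 chips; eligible A, B, C
Layer 15-15: 1 each from A, C = 1*2 = 2 chips; eligible A, C

Pot 1: 42 chips, eligible: A, B, C
Pot 2: 2 chips, eligible: A, C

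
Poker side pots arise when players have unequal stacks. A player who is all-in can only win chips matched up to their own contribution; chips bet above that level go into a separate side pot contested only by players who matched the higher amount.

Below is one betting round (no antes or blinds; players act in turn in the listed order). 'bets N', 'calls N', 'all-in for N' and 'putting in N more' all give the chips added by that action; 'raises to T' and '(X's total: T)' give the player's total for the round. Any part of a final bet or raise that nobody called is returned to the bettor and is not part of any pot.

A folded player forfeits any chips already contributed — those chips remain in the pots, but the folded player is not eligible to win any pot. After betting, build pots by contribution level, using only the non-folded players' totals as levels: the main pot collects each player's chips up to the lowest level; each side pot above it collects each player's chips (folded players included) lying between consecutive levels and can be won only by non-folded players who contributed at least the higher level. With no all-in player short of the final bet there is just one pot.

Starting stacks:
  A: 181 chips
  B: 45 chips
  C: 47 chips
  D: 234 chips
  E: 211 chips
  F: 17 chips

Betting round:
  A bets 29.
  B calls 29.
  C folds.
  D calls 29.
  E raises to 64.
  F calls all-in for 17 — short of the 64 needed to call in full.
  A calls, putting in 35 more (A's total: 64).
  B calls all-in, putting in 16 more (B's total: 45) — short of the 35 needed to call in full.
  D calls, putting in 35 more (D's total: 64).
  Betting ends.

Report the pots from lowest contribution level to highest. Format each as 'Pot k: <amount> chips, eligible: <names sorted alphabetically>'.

Pot 1: 85 chips, eligible: A, B, D, E, F
Pot 2: 112 chips, eligible: A, B, D, E
Pot 3: 57 chips, eligible: A, D, E

Derivation:
Contributions: A=64, B=45, D=64, E=64, F=17
Folded: C
Pot levels (distinct totals of non-folded players): 17, 45, 64
Layer 1-17: 17 each from A, B, D, E, F = 17*5 = 85 chips; eligible A, B, D, E, F
Layer 18-45: 28 each from A, B, D, E = 28*4 = 112 chips; eligible A, B, D, E
Layer 46-64: 19 each from A, D, E = 19*3 = 57 chips; eligible A, D, E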